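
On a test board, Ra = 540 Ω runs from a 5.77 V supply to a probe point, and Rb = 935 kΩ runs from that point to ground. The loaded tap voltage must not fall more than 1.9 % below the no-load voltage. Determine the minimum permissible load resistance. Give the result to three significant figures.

R_L(min) ≈ 27.9 kΩ

Output resistance R_th = Ra‖Rb = (540 × 935000)/935500 = 539.7 Ω.
The fractional drop is R_th/(R_th + R_L); requiring this ≤ 0.0190 gives R_L ≥ R_th(1/0.0190 − 1) = 539.7 × 51.63 = 27.9 kΩ.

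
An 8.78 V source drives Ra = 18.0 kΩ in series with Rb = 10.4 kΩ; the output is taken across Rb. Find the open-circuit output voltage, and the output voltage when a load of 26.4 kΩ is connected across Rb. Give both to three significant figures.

Unloaded: 3.22 V; loaded: 2.57 V

Open-circuit: V = 8.78 × 10.4/(18.0 + 10.4) = 3.22 V.
With the load, Rb becomes Rb‖R_L = 7.461 kΩ, so V = 8.78 × 7.461/25.46 = 2.57 V.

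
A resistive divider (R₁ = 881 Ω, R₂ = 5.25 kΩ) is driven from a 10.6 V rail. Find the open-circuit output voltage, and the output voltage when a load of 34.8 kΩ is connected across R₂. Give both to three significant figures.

Open-circuit: V = 10.6 × 5250/(881 + 5250) = 9.08 V.
With the load, R₂ becomes R₂‖R_L = 4562 Ω, so V = 10.6 × 4562/5443 = 8.88 V.

Unloaded: 9.08 V; loaded: 8.88 V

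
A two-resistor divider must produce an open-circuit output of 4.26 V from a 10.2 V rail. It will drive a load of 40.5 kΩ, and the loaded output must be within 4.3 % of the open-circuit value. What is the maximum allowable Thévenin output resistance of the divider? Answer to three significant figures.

Loading drop = R_th/(R_th + R_L) ≤ 0.0430, so R_th ≤ R_L · ε/(1−ε) = 40.5 kΩ × 0.0430/0.9570 = 1.82 kΩ.
(Any R1, R2 with R2/(R1+R2) = 0.418 and R1‖R2 ≤ 1.82 kΩ will meet the spec.)

R_th ≤ 1.82 kΩ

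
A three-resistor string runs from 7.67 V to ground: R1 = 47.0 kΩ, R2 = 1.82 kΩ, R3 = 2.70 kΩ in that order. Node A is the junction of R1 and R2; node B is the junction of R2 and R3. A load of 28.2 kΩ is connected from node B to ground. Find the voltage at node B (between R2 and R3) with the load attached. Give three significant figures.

V ≈ 0.369 V

At node B, R3 is in parallel with the load: R3‖R_L = 2.464 kΩ.
Below node A the resistance is R2 + (R3‖R_L) = 4.284 kΩ, so V_A = 7.67 × 4.284/51.28 = 0.6407 V.
Then V_B = V_A × (R3‖R_L)/(R2 + R3‖R_L) = 0.6407 × 2.464/4.284 = 0.369 V.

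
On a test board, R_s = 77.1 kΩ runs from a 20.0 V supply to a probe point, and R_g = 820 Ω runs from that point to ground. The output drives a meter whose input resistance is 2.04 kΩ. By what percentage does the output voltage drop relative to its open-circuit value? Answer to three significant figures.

The divider's output (Thévenin) resistance is R_s‖R_g = 811.4 Ω.
Fractional drop under load = R_th/(R_th + R_L) = 811.4 / (811.4 + 2040) = 0.2846.
So the output falls by 28.5 %.

28.5 %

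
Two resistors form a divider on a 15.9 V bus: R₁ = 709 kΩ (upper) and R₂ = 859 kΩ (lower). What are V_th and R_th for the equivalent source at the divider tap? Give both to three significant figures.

V_th = 8.71 V, R_th = 388 kΩ

V_th is the open-circuit tap voltage: 15.9 × 859/(709 + 859) = 8.71 V.
With the supply zeroed, R₁ and R₂ appear in parallel from the tap: R_th = R₁‖R₂ = (709 × 859)/1568 = 388 kΩ.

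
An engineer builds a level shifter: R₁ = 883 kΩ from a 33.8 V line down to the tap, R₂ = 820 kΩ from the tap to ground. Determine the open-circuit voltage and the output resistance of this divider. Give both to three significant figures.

V_th = 16.3 V, R_th = 425 kΩ

V_th is the open-circuit tap voltage: 33.8 × 820/(883 + 820) = 16.3 V.
With the supply zeroed, R₁ and R₂ appear in parallel from the tap: R_th = R₁‖R₂ = (883 × 820)/1703 = 425 kΩ.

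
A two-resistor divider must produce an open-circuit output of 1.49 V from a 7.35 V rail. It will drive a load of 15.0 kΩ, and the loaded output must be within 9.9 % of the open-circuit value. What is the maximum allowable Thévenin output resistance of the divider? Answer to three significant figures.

Loading drop = R_th/(R_th + R_L) ≤ 0.0990, so R_th ≤ R_L · ε/(1−ε) = 15.0 kΩ × 0.0990/0.9010 = 1.65 kΩ.
(Any R1, R2 with R2/(R1+R2) = 0.203 and R1‖R2 ≤ 1.65 kΩ will meet the spec.)

R_th ≤ 1.65 kΩ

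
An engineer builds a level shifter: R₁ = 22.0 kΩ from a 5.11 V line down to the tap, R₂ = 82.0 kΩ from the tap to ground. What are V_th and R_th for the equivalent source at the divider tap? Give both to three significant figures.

V_th is the open-circuit tap voltage: 5.11 × 82.0/(22.0 + 82.0) = 4.03 V.
With the supply zeroed, R₁ and R₂ appear in parallel from the tap: R_th = R₁‖R₂ = (22.0 × 82.0)/104.0 = 17.3 kΩ.

V_th = 4.03 V, R_th = 17.3 kΩ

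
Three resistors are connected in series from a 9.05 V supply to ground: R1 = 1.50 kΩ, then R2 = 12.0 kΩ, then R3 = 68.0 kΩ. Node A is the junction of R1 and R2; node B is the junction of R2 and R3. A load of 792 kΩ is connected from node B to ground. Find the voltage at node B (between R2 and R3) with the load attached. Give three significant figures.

V ≈ 7.45 V

At node B, R3 is in parallel with the load: R3‖R_L = 62.62 kΩ.
Below node A the resistance is R2 + (R3‖R_L) = 74.62 kΩ, so V_A = 9.05 × 74.62/76.12 = 8.872 V.
Then V_B = V_A × (R3‖R_L)/(R2 + R3‖R_L) = 8.872 × 62.62/74.62 = 7.45 V.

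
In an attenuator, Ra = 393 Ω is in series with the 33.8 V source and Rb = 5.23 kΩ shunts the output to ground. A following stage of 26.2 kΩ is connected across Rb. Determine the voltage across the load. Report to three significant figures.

V_out ≈ 31.0 V

The load sits in parallel with Rb: Rb‖R_L = (5230 × 26200) / (5230 + 26200) = 4360 Ω.
V_out = 33.8 × 4360 / (393 + 4360) = 33.8 × 4360/4753 = 31.0 V.
(Unloaded it would have been 31.4 V.)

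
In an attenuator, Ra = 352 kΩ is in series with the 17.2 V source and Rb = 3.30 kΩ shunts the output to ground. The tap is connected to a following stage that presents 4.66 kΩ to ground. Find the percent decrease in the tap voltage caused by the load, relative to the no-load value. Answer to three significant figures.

Unloaded V = 17.2 × 3.30/355.3 = 0.1598 V.
Loaded: Rb‖R_L = 1.932 kΩ, giving V = 17.2 × 1.932/353.9 = 0.09388 V.
Drop = (0.1598 − 0.09388) / 0.1598 = 41.2 %.

41.2 %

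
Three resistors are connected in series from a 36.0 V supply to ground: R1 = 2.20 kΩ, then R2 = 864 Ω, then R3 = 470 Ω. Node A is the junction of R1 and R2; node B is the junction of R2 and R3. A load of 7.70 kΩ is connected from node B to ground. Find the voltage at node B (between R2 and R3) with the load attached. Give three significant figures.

V ≈ 4.55 V

At node B, R3 is in parallel with the load: R3‖R_L = 443.0 Ω.
Below node A the resistance is R2 + (R3‖R_L) = 1307 Ω, so V_A = 36.0 × 1307/3507 = 13.42 V.
Then V_B = V_A × (R3‖R_L)/(R2 + R3‖R_L) = 13.42 × 443.0/1307 = 4.55 V.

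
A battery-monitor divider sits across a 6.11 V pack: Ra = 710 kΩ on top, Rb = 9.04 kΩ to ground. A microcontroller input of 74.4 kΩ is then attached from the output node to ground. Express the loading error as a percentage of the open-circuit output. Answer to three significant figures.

The divider's output (Thévenin) resistance is Ra‖Rb = 8.926 kΩ.
Fractional drop under load = R_th/(R_th + R_L) = 8.926 / (8.926 + 74.4) = 0.1071.
So the output falls by 10.7 %.

10.7 %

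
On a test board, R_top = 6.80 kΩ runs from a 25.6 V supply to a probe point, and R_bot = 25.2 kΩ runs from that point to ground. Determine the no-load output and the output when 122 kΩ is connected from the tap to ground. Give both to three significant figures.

Open-circuit: V = 25.6 × 25.2/(6.80 + 25.2) = 20.2 V.
With the load, R_bot becomes R_bot‖R_L = 20.89 kΩ, so V = 25.6 × 20.89/27.69 = 19.3 V.

Unloaded: 20.2 V; loaded: 19.3 V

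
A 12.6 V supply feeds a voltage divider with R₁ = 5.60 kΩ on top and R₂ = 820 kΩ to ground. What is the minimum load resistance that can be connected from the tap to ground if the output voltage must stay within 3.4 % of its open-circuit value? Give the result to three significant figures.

R_L(min) ≈ 158 kΩ

Output resistance R_th = R₁‖R₂ = (5.60 × 820)/825.6 = 5.562 kΩ.
The fractional drop is R_th/(R_th + R_L); requiring this ≤ 0.0340 gives R_L ≥ R_th(1/0.0340 − 1) = 5.562 × 28.41 = 158 kΩ.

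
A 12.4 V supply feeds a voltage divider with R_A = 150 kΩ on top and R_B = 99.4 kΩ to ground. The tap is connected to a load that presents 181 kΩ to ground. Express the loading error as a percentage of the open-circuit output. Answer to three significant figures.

The divider's output (Thévenin) resistance is R_A‖R_B = 59.78 kΩ.
Fractional drop under load = R_th/(R_th + R_L) = 59.78 / (59.78 + 181) = 0.2483.
So the output falls by 24.8 %.

24.8 %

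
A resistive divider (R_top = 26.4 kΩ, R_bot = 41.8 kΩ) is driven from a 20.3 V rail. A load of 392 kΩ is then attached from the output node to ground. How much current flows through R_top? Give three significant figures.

R_bot‖R_L = 37.77 kΩ, so the source sees R_top + R_bot‖R_L = 64.17 kΩ.
I = 20.3 V / 64.17 kΩ = 0.316 mA.

I ≈ 0.316 mA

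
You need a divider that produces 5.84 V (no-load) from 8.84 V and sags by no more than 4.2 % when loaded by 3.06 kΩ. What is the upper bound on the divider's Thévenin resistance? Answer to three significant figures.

R_th ≤ 134 Ω

Loading drop = R_th/(R_th + R_L) ≤ 0.0420, so R_th ≤ R_L · ε/(1−ε) = 3.06 kΩ × 0.0420/0.9580 = 134 Ω.
(Any R1, R2 with R2/(R1+R2) = 0.661 and R1‖R2 ≤ 134 Ω will meet the spec.)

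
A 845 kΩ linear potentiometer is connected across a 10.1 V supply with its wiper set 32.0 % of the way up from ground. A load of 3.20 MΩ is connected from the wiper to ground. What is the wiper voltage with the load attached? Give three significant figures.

The wiper splits the pot into (1−α)R = 574.6 kΩ above and αR = 270.4 kΩ below.
Lower section ‖ load = 249.3 kΩ.
V_wiper = 10.1 × 249.3/(574.6 + 249.3) = 3.06 V.

V ≈ 3.06 V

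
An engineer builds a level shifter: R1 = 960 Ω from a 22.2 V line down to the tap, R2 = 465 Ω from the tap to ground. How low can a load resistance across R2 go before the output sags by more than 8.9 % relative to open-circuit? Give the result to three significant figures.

Output resistance R_th = R1‖R2 = (960 × 465)/1425 = 313.3 Ω.
The fractional drop is R_th/(R_th + R_L); requiring this ≤ 0.0890 gives R_L ≥ R_th(1/0.0890 − 1) = 313.3 × 10.24 = 3.21 kΩ.

R_L(min) ≈ 3.21 kΩ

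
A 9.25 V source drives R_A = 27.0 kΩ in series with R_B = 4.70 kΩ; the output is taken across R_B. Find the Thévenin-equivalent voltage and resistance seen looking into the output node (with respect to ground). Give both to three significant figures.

V_th = 1.37 V, R_th = 4.00 kΩ

V_th is the open-circuit tap voltage: 9.25 × 4.70/(27.0 + 4.70) = 1.37 V.
With the supply zeroed, R_A and R_B appear in parallel from the tap: R_th = R_A‖R_B = (27.0 × 4.70)/31.70 = 4.00 kΩ.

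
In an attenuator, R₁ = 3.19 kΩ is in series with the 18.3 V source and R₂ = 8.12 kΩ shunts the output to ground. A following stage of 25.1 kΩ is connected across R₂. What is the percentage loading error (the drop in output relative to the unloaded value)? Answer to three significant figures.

Unloaded V = 18.3 × 8.12/11.31 = 13.138 V.
Loaded: R₂‖R_L = 6.135 kΩ, giving V = 18.3 × 6.135/9.325 = 12.040 V.
Drop = (13.138 − 12.040) / 13.138 = 8.36 %.

8.36 %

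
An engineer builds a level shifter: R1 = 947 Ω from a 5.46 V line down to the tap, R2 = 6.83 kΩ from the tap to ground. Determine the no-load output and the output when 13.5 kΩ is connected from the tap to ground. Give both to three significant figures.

Open-circuit: V = 5.46 × 6830/(947 + 6830) = 4.80 V.
With the load, R2 becomes R2‖R_L = 4535 Ω, so V = 5.46 × 4535/5482 = 4.52 V.

Unloaded: 4.80 V; loaded: 4.52 V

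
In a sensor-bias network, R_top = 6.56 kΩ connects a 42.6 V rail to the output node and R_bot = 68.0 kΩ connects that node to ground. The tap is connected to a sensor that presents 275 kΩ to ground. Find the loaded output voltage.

V_out ≈ 38.0 V

The load sits in parallel with R_bot: R_bot‖R_L = (68.0 × 275) / (68.0 + 275) = 54.52 kΩ.
V_out = 42.6 × 54.52 / (6.56 + 54.52) = 42.6 × 54.52/61.08 = 38.0 V.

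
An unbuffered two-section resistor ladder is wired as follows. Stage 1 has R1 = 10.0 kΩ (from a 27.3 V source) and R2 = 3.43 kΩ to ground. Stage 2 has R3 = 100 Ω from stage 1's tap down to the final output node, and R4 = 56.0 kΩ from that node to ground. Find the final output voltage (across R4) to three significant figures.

Stage 2 presents R3+R4 = 56100 Ω as a load on stage 1's tap.
Stage 1's lower leg becomes R2‖(R3+R4) = 3232 Ω, so V_mid = 27.3 × 3232/13230 = 6.669 V.
Stage 2 is itself unloaded: V_out = V_mid × R4/(R3+R4) = 6.669 × 56000/56100 = 6.66 V.

V_out ≈ 6.66 V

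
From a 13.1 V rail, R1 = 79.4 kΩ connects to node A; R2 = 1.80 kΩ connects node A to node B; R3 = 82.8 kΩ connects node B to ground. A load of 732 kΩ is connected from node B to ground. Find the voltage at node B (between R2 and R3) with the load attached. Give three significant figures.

V ≈ 6.26 V

At node B, R3 is in parallel with the load: R3‖R_L = 74.39 kΩ.
Below node A the resistance is R2 + (R3‖R_L) = 76.19 kΩ, so V_A = 13.1 × 76.19/155.6 = 6.415 V.
Then V_B = V_A × (R3‖R_L)/(R2 + R3‖R_L) = 6.415 × 74.39/76.19 = 6.26 V.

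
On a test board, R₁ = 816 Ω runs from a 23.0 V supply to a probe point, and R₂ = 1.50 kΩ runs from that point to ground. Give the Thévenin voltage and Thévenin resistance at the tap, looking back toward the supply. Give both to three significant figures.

V_th = 14.9 V, R_th = 528 Ω

V_th is the open-circuit tap voltage: 23.0 × 1500/(816 + 1500) = 14.9 V.
With the supply zeroed, R₁ and R₂ appear in parallel from the tap: R_th = R₁‖R₂ = (816 × 1500)/2316 = 528 Ω.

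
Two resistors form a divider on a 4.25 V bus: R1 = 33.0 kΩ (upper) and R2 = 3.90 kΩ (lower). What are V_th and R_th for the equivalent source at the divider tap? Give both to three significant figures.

V_th is the open-circuit tap voltage: 4.25 × 3.90/(33.0 + 3.90) = 0.449 V.
With the supply zeroed, R1 and R2 appear in parallel from the tap: R_th = R1‖R2 = (33.0 × 3.90)/36.90 = 3.49 kΩ.

V_th = 0.449 V, R_th = 3.49 kΩ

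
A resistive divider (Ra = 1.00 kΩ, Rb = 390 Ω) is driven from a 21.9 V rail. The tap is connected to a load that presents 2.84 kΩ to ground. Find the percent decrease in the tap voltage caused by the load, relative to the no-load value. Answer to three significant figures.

8.99 %

The divider's output (Thévenin) resistance is Ra‖Rb = 280.6 Ω.
Fractional drop under load = R_th/(R_th + R_L) = 280.6 / (280.6 + 2840) = 0.08991.
So the output falls by 8.99 %.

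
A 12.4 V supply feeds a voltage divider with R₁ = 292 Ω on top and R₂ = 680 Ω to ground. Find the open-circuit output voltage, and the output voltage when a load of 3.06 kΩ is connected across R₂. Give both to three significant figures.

Unloaded: 8.67 V; loaded: 8.13 V

Open-circuit: V = 12.4 × 680/(292 + 680) = 8.67 V.
With the load, R₂ becomes R₂‖R_L = 556.4 Ω, so V = 12.4 × 556.4/848.4 = 8.13 V.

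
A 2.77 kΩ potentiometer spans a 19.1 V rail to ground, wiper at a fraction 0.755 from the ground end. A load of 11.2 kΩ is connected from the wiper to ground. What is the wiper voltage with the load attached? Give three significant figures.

V ≈ 13.8 V

The wiper splits the pot into (1−α)R = 678.6 Ω above and αR = 2091 Ω below.
Lower section ‖ load = 1762 Ω.
V_wiper = 19.1 × 1762/(678.6 + 1762) = 13.8 V.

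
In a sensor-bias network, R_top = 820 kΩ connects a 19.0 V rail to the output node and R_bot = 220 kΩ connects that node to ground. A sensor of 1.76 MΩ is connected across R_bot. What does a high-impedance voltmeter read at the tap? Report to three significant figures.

V_out ≈ 3.66 V

The load sits in parallel with R_bot: R_bot‖R_L = (220 × 1760) / (220 + 1760) = 195.6 kΩ.
V_out = 19.0 × 195.6 / (820 + 195.6) = 19.0 × 195.6/1016 = 3.66 V.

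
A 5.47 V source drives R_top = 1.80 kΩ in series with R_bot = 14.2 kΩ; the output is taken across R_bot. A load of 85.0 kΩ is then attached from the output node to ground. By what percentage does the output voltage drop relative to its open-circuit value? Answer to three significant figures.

1.84 %

The divider's output (Thévenin) resistance is R_top‖R_bot = 1.597 kΩ.
Fractional drop under load = R_th/(R_th + R_L) = 1.597 / (1.597 + 85.0) = 0.01845.
So the output falls by 1.84 %.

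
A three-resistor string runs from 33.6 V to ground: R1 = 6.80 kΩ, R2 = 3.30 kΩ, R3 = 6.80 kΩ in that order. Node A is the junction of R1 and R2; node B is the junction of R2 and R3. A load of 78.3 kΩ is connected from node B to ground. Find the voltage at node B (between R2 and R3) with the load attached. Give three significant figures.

At node B, R3 is in parallel with the load: R3‖R_L = 6.257 kΩ.
Below node A the resistance is R2 + (R3‖R_L) = 9.557 kΩ, so V_A = 33.6 × 9.557/16.36 = 19.63 V.
Then V_B = V_A × (R3‖R_L)/(R2 + R3‖R_L) = 19.63 × 6.257/9.557 = 12.9 V.

V ≈ 12.9 V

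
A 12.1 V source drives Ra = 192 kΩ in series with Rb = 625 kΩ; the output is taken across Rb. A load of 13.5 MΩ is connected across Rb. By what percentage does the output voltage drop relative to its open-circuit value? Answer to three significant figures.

1.08 %

The divider's output (Thévenin) resistance is Ra‖Rb = 146.9 kΩ.
Fractional drop under load = R_th/(R_th + R_L) = 146.9 / (146.9 + 13500) = 0.01076.
So the output falls by 1.08 %.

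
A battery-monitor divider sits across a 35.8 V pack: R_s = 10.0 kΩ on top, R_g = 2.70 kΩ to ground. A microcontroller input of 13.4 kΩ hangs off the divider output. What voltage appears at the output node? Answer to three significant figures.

The load sits in parallel with R_g: R_g‖R_L = (2.70 × 13.4) / (2.70 + 13.4) = 2.247 kΩ.
V_out = 35.8 × 2.247 / (10.0 + 2.247) = 35.8 × 2.247/12.25 = 6.57 V.

V_out ≈ 6.57 V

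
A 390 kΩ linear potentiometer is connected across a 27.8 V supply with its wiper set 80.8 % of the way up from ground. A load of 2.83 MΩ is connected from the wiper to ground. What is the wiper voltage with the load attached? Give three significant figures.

V ≈ 22.0 V

The wiper splits the pot into (1−α)R = 74.88 kΩ above and αR = 315.1 kΩ below.
Lower section ‖ load = 283.5 kΩ.
V_wiper = 27.8 × 283.5/(74.88 + 283.5) = 22.0 V.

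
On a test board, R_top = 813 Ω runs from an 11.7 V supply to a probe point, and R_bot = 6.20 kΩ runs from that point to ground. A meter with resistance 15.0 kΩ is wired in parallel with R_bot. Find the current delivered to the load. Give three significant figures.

R_bot‖R_L = 4387 Ω; V_out = 11.7 × 4387/5200 = 9.871 V.
I_L = V_out / R_L = 9.871 / 15.0 kΩ = 0.658 mA.

I_L ≈ 0.658 mA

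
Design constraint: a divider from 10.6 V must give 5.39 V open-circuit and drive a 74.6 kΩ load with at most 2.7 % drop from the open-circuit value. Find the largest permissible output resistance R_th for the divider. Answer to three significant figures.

Loading drop = R_th/(R_th + R_L) ≤ 0.0270, so R_th ≤ R_L · ε/(1−ε) = 74.6 kΩ × 0.0270/0.9730 = 2.07 kΩ.

R_th ≤ 2.07 kΩ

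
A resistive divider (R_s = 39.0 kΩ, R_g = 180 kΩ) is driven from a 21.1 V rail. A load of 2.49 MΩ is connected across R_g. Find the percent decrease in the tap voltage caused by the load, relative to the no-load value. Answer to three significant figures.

The divider's output (Thévenin) resistance is R_s‖R_g = 32.05 kΩ.
Fractional drop under load = R_th/(R_th + R_L) = 32.05 / (32.05 + 2490) = 0.01271.
So the output falls by 1.27 %.

1.27 %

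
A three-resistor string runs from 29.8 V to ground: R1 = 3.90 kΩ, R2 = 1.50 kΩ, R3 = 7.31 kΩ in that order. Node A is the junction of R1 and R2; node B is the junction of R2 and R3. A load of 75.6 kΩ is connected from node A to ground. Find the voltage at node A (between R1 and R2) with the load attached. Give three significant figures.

V ≈ 19.9 V

Below node A the series string R2+R3 = 8.810 kΩ sits in parallel with the 75.6 kΩ load: 7.890 kΩ.
V_A = 29.8 × 7.890/(3.90 + 7.890) = 19.9 V.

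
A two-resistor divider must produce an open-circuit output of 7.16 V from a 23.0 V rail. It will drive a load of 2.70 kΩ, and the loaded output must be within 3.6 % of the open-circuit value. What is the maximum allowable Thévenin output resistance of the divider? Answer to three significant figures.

R_th ≤ 101 Ω

Loading drop = R_th/(R_th + R_L) ≤ 0.0360, so R_th ≤ R_L · ε/(1−ε) = 2.70 kΩ × 0.0360/0.9640 = 101 Ω.
(Any R1, R2 with R2/(R1+R2) = 0.311 and R1‖R2 ≤ 101 Ω will meet the spec.)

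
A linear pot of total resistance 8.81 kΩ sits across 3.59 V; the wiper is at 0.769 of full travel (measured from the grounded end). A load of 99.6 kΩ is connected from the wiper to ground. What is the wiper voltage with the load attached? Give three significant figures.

The wiper splits the pot into (1−α)R = 2.035 kΩ above and αR = 6.775 kΩ below.
Lower section ‖ load = 6.343 kΩ.
V_wiper = 3.59 × 6.343/(2.035 + 6.343) = 2.72 V.

V ≈ 2.72 V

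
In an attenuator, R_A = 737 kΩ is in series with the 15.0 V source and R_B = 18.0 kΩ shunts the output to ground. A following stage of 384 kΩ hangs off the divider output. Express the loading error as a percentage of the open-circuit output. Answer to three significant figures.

The divider's output (Thévenin) resistance is R_A‖R_B = 17.57 kΩ.
Fractional drop under load = R_th/(R_th + R_L) = 17.57 / (17.57 + 384) = 0.04376.
So the output falls by 4.38 %.

4.38 %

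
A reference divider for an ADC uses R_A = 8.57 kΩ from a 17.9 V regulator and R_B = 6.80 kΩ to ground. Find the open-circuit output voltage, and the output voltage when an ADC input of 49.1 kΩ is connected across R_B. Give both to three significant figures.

Unloaded: 7.92 V; loaded: 7.35 V

Open-circuit: V = 17.9 × 6.80/(8.57 + 6.80) = 7.92 V.
With the load, R_B becomes R_B‖R_L = 5.973 kΩ, so V = 17.9 × 5.973/14.54 = 7.35 V.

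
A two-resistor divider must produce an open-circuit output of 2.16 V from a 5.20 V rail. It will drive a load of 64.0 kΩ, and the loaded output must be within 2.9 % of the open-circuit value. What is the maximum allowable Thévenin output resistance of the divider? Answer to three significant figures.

R_th ≤ 1.91 kΩ

Loading drop = R_th/(R_th + R_L) ≤ 0.0290, so R_th ≤ R_L · ε/(1−ε) = 64.0 kΩ × 0.0290/0.9710 = 1.91 kΩ.
(Any R1, R2 with R2/(R1+R2) = 0.415 and R1‖R2 ≤ 1.91 kΩ will meet the spec.)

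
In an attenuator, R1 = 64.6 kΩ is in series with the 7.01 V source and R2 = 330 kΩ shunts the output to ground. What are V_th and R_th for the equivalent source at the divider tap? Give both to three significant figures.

V_th is the open-circuit tap voltage: 7.01 × 330/(64.6 + 330) = 5.86 V.
With the supply zeroed, R1 and R2 appear in parallel from the tap: R_th = R1‖R2 = (64.6 × 330)/394.6 = 54.0 kΩ.

V_th = 5.86 V, R_th = 54.0 kΩ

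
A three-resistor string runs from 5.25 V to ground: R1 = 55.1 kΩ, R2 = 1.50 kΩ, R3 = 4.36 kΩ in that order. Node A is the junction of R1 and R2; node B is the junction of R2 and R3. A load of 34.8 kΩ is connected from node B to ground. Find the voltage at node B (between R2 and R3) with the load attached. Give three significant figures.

V ≈ 0.336 V

At node B, R3 is in parallel with the load: R3‖R_L = 3.875 kΩ.
Below node A the resistance is R2 + (R3‖R_L) = 5.375 kΩ, so V_A = 5.25 × 5.375/60.47 = 0.4666 V.
Then V_B = V_A × (R3‖R_L)/(R2 + R3‖R_L) = 0.4666 × 3.875/5.375 = 0.336 V.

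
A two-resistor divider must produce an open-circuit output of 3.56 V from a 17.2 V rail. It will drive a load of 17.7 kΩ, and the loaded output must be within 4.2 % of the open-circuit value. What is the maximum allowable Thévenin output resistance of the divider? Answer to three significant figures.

Loading drop = R_th/(R_th + R_L) ≤ 0.0420, so R_th ≤ R_L · ε/(1−ε) = 17.7 kΩ × 0.0420/0.9580 = 776 Ω.

R_th ≤ 776 Ω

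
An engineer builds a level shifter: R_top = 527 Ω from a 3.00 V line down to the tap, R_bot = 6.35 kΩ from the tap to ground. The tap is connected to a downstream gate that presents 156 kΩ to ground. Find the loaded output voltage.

The load sits in parallel with R_bot: R_bot‖R_L = (6350 × 156000) / (6350 + 156000) = 6102 Ω.
V_out = 3.00 × 6102 / (527 + 6102) = 3.00 × 6102/6629 = 2.76 V.

V_out ≈ 2.76 V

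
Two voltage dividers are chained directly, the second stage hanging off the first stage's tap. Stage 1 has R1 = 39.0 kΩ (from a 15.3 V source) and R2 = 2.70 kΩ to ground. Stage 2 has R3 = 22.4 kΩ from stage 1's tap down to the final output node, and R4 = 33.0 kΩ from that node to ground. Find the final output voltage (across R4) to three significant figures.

V_out ≈ 0.564 V

Stage 2 presents R3+R4 = 55.40 kΩ as a load on stage 1's tap.
Stage 1's lower leg becomes R2‖(R3+R4) = 2.575 kΩ, so V_mid = 15.3 × 2.575/41.57 = 0.9475 V.
Stage 2 is itself unloaded: V_out = V_mid × R4/(R3+R4) = 0.9475 × 33.0/55.40 = 0.564 V.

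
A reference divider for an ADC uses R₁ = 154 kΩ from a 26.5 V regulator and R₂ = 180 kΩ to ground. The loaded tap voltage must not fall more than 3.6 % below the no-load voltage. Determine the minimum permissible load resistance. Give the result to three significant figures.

Output resistance R_th = R₁‖R₂ = (154 × 180)/334.0 = 82.99 kΩ.
The fractional drop is R_th/(R_th + R_L); requiring this ≤ 0.0360 gives R_L ≥ R_th(1/0.0360 − 1) = 82.99 × 26.78 = 2.22 MΩ.

R_L(min) ≈ 2.22 MΩ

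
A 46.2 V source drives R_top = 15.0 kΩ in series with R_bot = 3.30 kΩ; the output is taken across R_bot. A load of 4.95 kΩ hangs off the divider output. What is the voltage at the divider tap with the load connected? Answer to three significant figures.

V_out ≈ 5.39 V

The load sits in parallel with R_bot: R_bot‖R_L = (3.30 × 4.95) / (3.30 + 4.95) = 1.980 kΩ.
V_out = 46.2 × 1.980 / (15.0 + 1.980) = 46.2 × 1.980/16.98 = 5.39 V.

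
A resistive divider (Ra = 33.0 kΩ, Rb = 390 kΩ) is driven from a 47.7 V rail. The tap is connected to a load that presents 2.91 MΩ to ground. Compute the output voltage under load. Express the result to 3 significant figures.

V_out ≈ 43.5 V

The load sits in parallel with Rb: Rb‖R_L = (390 × 2910) / (390 + 2910) = 343.9 kΩ.
V_out = 47.7 × 343.9 / (33.0 + 343.9) = 47.7 × 343.9/376.9 = 43.5 V.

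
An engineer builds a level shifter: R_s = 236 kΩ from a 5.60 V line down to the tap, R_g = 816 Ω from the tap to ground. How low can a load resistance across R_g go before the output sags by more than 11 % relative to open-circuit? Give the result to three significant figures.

Output resistance R_th = R_s‖R_g = (236000 × 816)/236800 = 813.2 Ω.
The fractional drop is R_th/(R_th + R_L); requiring this ≤ 0.110 gives R_L ≥ R_th(1/0.110 − 1) = 813.2 × 8.091 = 6.58 kΩ.

R_L(min) ≈ 6.58 kΩ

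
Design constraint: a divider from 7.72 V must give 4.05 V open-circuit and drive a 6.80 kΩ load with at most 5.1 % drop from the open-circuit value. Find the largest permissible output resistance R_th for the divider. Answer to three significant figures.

Loading drop = R_th/(R_th + R_L) ≤ 0.0510, so R_th ≤ R_L · ε/(1−ε) = 6.80 kΩ × 0.0510/0.9490 = 365 Ω.
(Any R1, R2 with R2/(R1+R2) = 0.525 and R1‖R2 ≤ 365 Ω will meet the spec.)

R_th ≤ 365 Ω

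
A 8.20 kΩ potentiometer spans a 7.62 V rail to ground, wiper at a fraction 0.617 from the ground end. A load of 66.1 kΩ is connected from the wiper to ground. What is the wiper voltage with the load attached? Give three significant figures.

The wiper splits the pot into (1−α)R = 3.141 kΩ above and αR = 5.059 kΩ below.
Lower section ‖ load = 4.700 kΩ.
V_wiper = 7.62 × 4.700/(3.141 + 4.700) = 4.57 V.

V ≈ 4.57 V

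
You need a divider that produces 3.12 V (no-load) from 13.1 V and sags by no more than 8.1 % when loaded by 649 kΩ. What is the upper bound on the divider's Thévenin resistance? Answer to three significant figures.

R_th ≤ 57.2 kΩ

Loading drop = R_th/(R_th + R_L) ≤ 0.0810, so R_th ≤ R_L · ε/(1−ε) = 649 kΩ × 0.0810/0.9190 = 57.2 kΩ.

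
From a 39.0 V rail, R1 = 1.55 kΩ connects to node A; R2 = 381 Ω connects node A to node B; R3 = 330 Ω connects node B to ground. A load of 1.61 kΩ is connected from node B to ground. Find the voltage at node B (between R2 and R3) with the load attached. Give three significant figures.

V ≈ 4.84 V

At node B, R3 is in parallel with the load: R3‖R_L = 273.9 Ω.
Below node A the resistance is R2 + (R3‖R_L) = 654.9 Ω, so V_A = 39.0 × 654.9/2205 = 11.58 V.
Then V_B = V_A × (R3‖R_L)/(R2 + R3‖R_L) = 11.58 × 273.9/654.9 = 4.84 V.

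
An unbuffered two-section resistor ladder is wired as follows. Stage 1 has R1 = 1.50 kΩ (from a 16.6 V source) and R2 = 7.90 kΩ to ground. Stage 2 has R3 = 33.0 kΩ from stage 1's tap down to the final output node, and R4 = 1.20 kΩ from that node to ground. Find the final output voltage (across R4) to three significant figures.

Stage 2 presents R3+R4 = 34.20 kΩ as a load on stage 1's tap.
Stage 1's lower leg becomes R2‖(R3+R4) = 6.418 kΩ, so V_mid = 16.6 × 6.418/7.918 = 13.46 V.
Stage 2 is itself unloaded: V_out = V_mid × R4/(R3+R4) = 13.46 × 1.20/34.20 = 0.472 V.

V_out ≈ 0.472 V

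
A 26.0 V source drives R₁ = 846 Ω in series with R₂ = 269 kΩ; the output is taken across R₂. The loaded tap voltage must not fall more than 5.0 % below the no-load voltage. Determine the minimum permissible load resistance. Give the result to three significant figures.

Output resistance R_th = R₁‖R₂ = (846 × 269000)/269800 = 843.3 Ω.
The fractional drop is R_th/(R_th + R_L); requiring this ≤ 0.0500 gives R_L ≥ R_th(1/0.0500 − 1) = 843.3 × 19.00 = 16.0 kΩ.

R_L(min) ≈ 16.0 kΩ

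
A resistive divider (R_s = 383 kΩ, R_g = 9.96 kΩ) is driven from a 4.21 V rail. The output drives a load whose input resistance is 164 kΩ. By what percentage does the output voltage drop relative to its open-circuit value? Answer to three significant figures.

The divider's output (Thévenin) resistance is R_s‖R_g = 9.708 kΩ.
Fractional drop under load = R_th/(R_th + R_L) = 9.708 / (9.708 + 164) = 0.05588.
So the output falls by 5.59 %.

5.59 %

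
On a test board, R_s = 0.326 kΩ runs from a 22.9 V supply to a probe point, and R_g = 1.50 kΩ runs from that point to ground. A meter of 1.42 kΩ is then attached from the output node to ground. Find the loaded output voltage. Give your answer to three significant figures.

The load sits in parallel with R_g: R_g‖R_L = (1500 × 1420) / (1500 + 1420) = 729.5 Ω.
V_out = 22.9 × 729.5 / (326 + 729.5) = 22.9 × 729.5/1055 = 15.8 V.
(Unloaded it would have been 18.8 V.)

V_out ≈ 15.8 V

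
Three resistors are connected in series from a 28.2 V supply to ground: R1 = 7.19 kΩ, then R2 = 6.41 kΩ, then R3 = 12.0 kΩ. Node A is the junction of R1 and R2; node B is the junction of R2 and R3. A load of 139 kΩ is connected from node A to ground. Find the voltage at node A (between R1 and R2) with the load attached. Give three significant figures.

V ≈ 19.6 V

Below node A the series string R2+R3 = 18.41 kΩ sits in parallel with the 139 kΩ load: 16.26 kΩ.
V_A = 28.2 × 16.26/(7.19 + 16.26) = 19.6 V.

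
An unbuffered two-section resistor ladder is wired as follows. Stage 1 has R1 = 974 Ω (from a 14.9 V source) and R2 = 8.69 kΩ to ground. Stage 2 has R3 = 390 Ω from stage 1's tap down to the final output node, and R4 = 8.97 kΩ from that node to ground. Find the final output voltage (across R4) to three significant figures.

Stage 2 presents R3+R4 = 9360 Ω as a load on stage 1's tap.
Stage 1's lower leg becomes R2‖(R3+R4) = 4506 Ω, so V_mid = 14.9 × 4506/5480 = 12.25 V.
Stage 2 is itself unloaded: V_out = V_mid × R4/(R3+R4) = 12.25 × 8970/9360 = 11.7 V.

V_out ≈ 11.7 V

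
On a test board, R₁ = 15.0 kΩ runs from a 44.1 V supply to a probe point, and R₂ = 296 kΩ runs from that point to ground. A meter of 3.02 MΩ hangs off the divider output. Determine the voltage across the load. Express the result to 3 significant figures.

V_out ≈ 41.8 V

The load sits in parallel with R₂: R₂‖R_L = (296 × 3020) / (296 + 3020) = 269.6 kΩ.
V_out = 44.1 × 269.6 / (15.0 + 269.6) = 44.1 × 269.6/284.6 = 41.8 V.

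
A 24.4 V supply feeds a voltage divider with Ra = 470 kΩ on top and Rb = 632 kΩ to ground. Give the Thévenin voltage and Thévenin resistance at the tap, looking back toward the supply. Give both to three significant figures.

V_th is the open-circuit tap voltage: 24.4 × 632/(470 + 632) = 14.0 V.
With the supply zeroed, Ra and Rb appear in parallel from the tap: R_th = Ra‖Rb = (470 × 632)/1102 = 270 kΩ.

V_th = 14.0 V, R_th = 270 kΩ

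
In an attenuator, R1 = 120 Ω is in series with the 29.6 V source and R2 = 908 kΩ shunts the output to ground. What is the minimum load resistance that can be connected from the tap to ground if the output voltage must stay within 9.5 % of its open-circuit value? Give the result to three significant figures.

Output resistance R_th = R1‖R2 = (120 × 908000)/908100 = 120.0 Ω.
The fractional drop is R_th/(R_th + R_L); requiring this ≤ 0.0950 gives R_L ≥ R_th(1/0.0950 − 1) = 120.0 × 9.526 = 1.14 kΩ.

R_L(min) ≈ 1.14 kΩ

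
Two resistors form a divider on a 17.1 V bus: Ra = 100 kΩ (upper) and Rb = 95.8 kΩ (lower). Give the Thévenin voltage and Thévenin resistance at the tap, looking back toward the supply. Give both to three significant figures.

V_th is the open-circuit tap voltage: 17.1 × 95.8/(100 + 95.8) = 8.37 V.
With the supply zeroed, Ra and Rb appear in parallel from the tap: R_th = Ra‖Rb = (100 × 95.8)/195.8 = 48.9 kΩ.

V_th = 8.37 V, R_th = 48.9 kΩ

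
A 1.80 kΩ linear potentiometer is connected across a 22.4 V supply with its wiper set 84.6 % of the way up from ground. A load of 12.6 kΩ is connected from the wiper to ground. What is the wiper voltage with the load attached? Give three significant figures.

V ≈ 18.6 V

The wiper splits the pot into (1−α)R = 277.2 Ω above and αR = 1523 Ω below.
Lower section ‖ load = 1359 Ω.
V_wiper = 22.4 × 1359/(277.2 + 1359) = 18.6 V.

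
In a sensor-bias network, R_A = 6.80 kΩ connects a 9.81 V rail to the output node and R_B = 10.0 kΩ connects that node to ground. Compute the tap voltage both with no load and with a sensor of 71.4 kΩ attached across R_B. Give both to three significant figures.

Unloaded: 5.84 V; loaded: 5.53 V

Open-circuit: V = 9.81 × 10.0/(6.80 + 10.0) = 5.84 V.
With the load, R_B becomes R_B‖R_L = 8.771 kΩ, so V = 9.81 × 8.771/15.57 = 5.53 V.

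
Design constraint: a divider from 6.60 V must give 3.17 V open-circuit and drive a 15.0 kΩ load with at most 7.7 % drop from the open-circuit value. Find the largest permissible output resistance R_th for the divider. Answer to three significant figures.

R_th ≤ 1.25 kΩ

Loading drop = R_th/(R_th + R_L) ≤ 0.0770, so R_th ≤ R_L · ε/(1−ε) = 15.0 kΩ × 0.0770/0.9230 = 1.25 kΩ.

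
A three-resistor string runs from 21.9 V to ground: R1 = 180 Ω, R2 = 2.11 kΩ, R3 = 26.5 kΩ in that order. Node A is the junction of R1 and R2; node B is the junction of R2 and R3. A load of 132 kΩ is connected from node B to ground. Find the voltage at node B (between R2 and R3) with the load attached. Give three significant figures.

V ≈ 19.8 V

At node B, R3 is in parallel with the load: R3‖R_L = 22070 Ω.
Below node A the resistance is R2 + (R3‖R_L) = 24180 Ω, so V_A = 21.9 × 24180/24360 = 21.74 V.
Then V_B = V_A × (R3‖R_L)/(R2 + R3‖R_L) = 21.74 × 22070/24180 = 19.8 V.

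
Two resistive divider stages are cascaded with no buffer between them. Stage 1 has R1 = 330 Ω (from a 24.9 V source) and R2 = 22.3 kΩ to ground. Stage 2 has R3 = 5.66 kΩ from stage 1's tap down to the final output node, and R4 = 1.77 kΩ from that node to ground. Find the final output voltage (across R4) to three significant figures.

V_out ≈ 5.60 V

Stage 2 presents R3+R4 = 7430 Ω as a load on stage 1's tap.
Stage 1's lower leg becomes R2‖(R3+R4) = 5573 Ω, so V_mid = 24.9 × 5573/5903 = 23.51 V.
Stage 2 is itself unloaded: V_out = V_mid × R4/(R3+R4) = 23.51 × 1770/7430 = 5.60 V.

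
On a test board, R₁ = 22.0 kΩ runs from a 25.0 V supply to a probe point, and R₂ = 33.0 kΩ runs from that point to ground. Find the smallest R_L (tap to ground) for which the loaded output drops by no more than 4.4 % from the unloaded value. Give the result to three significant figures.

Output resistance R_th = R₁‖R₂ = (22.0 × 33.0)/55.00 = 13.20 kΩ.
The fractional drop is R_th/(R_th + R_L); requiring this ≤ 0.0440 gives R_L ≥ R_th(1/0.0440 − 1) = 13.20 × 21.73 = 287 kΩ.

R_L(min) ≈ 287 kΩ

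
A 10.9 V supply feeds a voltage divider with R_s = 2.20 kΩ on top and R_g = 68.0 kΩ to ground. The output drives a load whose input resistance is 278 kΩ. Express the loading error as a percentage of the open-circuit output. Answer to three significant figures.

The divider's output (Thévenin) resistance is R_s‖R_g = 2.131 kΩ.
Fractional drop under load = R_th/(R_th + R_L) = 2.131 / (2.131 + 278) = 0.007607.
So the output falls by 0.761 %.

0.761 %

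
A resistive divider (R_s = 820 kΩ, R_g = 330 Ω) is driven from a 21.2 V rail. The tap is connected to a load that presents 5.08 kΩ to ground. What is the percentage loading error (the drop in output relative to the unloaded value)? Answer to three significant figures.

6.10 %

The divider's output (Thévenin) resistance is R_s‖R_g = 329.9 Ω.
Fractional drop under load = R_th/(R_th + R_L) = 329.9 / (329.9 + 5080) = 0.06098.
So the output falls by 6.10 %.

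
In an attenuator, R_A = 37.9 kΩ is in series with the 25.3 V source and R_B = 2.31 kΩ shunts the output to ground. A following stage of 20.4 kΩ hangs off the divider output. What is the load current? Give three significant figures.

R_B‖R_L = 2.075 kΩ; V_out = 25.3 × 2.075/39.98 = 1.313 V.
I_L = V_out / R_L = 1.313 / 20.4 kΩ = 0.0644 mA.

I_L ≈ 0.0644 mA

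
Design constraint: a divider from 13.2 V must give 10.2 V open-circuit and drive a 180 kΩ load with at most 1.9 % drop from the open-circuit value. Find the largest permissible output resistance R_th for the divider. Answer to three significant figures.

Loading drop = R_th/(R_th + R_L) ≤ 0.0190, so R_th ≤ R_L · ε/(1−ε) = 180 kΩ × 0.0190/0.9810 = 3.49 kΩ.

R_th ≤ 3.49 kΩ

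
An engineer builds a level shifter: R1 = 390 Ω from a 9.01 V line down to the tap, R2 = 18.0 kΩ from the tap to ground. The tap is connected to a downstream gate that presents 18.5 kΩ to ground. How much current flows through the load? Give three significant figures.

R2‖R_L = 9123 Ω; V_out = 9.01 × 9123/9513 = 8.641 V.
I_L = V_out / R_L = 8.641 / 18.5 kΩ = 0.467 mA.

I_L ≈ 0.467 mA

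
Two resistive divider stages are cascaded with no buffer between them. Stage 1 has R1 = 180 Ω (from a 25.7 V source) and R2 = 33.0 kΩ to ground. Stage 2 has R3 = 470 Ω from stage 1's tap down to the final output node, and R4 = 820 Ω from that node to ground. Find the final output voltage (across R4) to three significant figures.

V_out ≈ 14.3 V

Stage 2 presents R3+R4 = 1290 Ω as a load on stage 1's tap.
Stage 1's lower leg becomes R2‖(R3+R4) = 1241 Ω, so V_mid = 25.7 × 1241/1421 = 22.45 V.
Stage 2 is itself unloaded: V_out = V_mid × R4/(R3+R4) = 22.45 × 820/1290 = 14.3 V.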